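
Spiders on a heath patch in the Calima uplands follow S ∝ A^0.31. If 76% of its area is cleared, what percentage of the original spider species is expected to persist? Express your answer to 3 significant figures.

64.2%

S_new/S_old = (A_new/A_old)^z = 0.24^0.31
= exp(0.31 × ln 0.24) = exp(0.31 × -1.4271) = exp(-0.4424) ≈ 0.6425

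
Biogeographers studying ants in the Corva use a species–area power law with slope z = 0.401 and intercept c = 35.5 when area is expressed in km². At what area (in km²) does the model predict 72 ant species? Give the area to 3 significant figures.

72 = 35.5 × A^0.401  ⇒  A^0.401 = 72/35.5 = 2.028
ln A = ln(2.028) / 0.401 = 0.7071 / 0.401 = 1.7634
A = e^1.7634 ≈ 5.832 km²

5.83 km²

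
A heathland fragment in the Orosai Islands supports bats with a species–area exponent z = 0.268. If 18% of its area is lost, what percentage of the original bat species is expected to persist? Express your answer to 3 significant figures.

94.8%

S_new/S_old = (A_new/A_old)^z = 0.82^0.268
= exp(0.268 × ln 0.82) = exp(0.268 × -0.1985) = exp(-0.0532) ≈ 0.9482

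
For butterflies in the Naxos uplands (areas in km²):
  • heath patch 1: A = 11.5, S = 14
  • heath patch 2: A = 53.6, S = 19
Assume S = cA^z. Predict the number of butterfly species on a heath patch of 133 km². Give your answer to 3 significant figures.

22.8

z = ln(19/14) / ln(53.6/11.5) = 0.3054 / 1.5392 = 0.1984
c = 14 / 11.5^0.1984 = 14 / 1.623 = 8.623
S₃ = 8.623 × 133^0.1984 = 8.623 × 2.639 ≈ 22.75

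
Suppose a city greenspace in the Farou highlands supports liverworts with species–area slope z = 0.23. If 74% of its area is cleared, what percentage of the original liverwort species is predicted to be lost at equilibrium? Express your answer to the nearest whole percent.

S_new/S_old = (A_new/A_old)^z = 0.26^0.23
= exp(0.23 × ln 0.26) = exp(0.23 × -1.3471) = exp(-0.3098) ≈ 0.7336
Fraction lost = 1 − 0.7336 = 0.2664

27%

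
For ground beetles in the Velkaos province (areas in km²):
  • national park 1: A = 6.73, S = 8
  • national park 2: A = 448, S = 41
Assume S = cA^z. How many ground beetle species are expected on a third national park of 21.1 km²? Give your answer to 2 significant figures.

12

z = ln(41/8) / ln(448/6.73) = 1.6341 / 4.1982 = 0.3892
c = 8 / 6.73^0.3892 = 8 / 2.1 = 3.809
S₃ = 3.809 × 21.1^0.3892 = 3.809 × 3.277 ≈ 12.48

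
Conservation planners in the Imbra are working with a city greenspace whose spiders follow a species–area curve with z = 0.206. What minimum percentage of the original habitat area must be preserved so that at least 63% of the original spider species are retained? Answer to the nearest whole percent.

11%

Need (A_new/A_old)^0.206 = 0.63, so A_new/A_old = 0.63^(1/0.206) = 0.63^4.854
ln(A_new/A_old) = ln 0.63 / 0.206 = -0.4620 / 0.206 = -2.2429
A_new/A_old = e^-2.2429 ≈ 0.1062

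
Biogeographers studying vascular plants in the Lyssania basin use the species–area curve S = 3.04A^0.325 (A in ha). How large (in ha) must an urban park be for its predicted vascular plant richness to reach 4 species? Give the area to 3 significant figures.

4 = 3.04 × A^0.325  ⇒  A^0.325 = 4/3.04 = 1.316
ln A = ln(1.316) / 0.325 = 0.2744 / 0.325 = 0.8444
A = e^0.8444 ≈ 2.327 ha

2.33 ha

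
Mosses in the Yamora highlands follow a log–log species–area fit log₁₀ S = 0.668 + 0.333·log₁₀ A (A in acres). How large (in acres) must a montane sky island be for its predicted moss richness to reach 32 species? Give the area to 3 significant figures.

32 = 4.656 × A^0.333  ⇒  A^0.333 = 32/4.656 = 6.873
ln A = ln(6.873) / 0.333 = 1.9276 / 0.333 = 5.7886
A = e^5.7886 ≈ 326.6 acres

327 acres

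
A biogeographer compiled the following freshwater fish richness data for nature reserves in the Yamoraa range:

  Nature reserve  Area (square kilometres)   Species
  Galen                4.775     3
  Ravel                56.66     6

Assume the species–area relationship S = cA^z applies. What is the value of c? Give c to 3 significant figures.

1.94

z = ln(S₂/S₁) / ln(A₂/A₁) = ln(6/3) / ln(56.66/4.775) = 0.6931 / 2.4737 = 0.2802
c = S₁ / A₁^z = 3 / 4.775^0.2802 = 3 / 1.55 = 1.936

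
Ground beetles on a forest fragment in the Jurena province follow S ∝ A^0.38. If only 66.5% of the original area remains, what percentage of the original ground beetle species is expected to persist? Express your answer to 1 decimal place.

S_new/S_old = (A_new/A_old)^z = 0.665^0.38
= exp(0.38 × ln 0.665) = exp(0.38 × -0.4080) = exp(-0.1550) ≈ 0.8564

85.6%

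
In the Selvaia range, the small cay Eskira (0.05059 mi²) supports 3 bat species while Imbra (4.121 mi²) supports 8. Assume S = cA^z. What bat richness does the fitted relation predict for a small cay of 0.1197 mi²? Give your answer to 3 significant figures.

z = ln(8/3) / ln(4.121/0.05059) = 0.9808 / 4.4001 = 0.2229
c = 3 / 0.05059^0.2229 = 3 / 0.5142 = 5.834
S₃ = 5.834 × 0.1197^0.2229 = 5.834 × 0.623 ≈ 3.635

3.63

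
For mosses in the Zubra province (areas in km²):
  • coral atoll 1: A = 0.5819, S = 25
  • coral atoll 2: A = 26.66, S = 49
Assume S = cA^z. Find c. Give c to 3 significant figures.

z = ln(S₂/S₁) / ln(A₂/A₁) = ln(49/25) / ln(26.66/0.5819) = 0.6729 / 3.8246 = 0.1760
c = S₁ / A₁^z = 25 / 0.5819^0.1760 = 25 / 0.9091 = 27.5

27.5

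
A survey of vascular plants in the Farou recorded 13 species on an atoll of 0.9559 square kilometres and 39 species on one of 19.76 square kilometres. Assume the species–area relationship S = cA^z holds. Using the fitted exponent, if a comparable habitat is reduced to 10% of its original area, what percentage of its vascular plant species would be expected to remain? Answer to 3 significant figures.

z = ln(39/13) / ln(19.76/0.9559) = 1.0986 / 3.0288 = 0.3627
S_new/S_old = (A_new/A_old)^z = 0.1^0.3627 = exp(0.3627 × -2.3026) = 0.4338

43.4%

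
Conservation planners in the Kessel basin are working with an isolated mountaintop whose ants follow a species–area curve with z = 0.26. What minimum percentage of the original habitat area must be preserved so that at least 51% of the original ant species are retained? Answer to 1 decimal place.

Need (A_new/A_old)^0.26 = 0.51, so A_new/A_old = 0.51^(1/0.26) = 0.51^3.846
ln(A_new/A_old) = ln 0.51 / 0.26 = -0.6733 / 0.26 = -2.5898
A_new/A_old = e^-2.5898 ≈ 0.07504

7.5%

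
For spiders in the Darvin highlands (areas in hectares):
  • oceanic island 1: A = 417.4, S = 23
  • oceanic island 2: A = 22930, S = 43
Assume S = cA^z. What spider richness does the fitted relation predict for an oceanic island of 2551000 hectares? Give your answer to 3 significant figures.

z = ln(43/23) / ln(22930/417.4) = 0.6257 / 4.0062 = 0.1562
c = 23 / 417.4^0.1562 = 23 / 2.566 = 8.963
S₃ = 8.963 × 2551000^0.1562 = 8.963 × 10.01 ≈ 89.76

89.8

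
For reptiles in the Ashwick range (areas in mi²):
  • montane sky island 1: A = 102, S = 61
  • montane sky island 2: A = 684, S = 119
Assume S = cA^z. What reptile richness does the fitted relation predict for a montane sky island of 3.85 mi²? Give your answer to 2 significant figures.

z = ln(119/61) / ln(684/102) = 0.6682 / 1.9030 = 0.3512
c = 61 / 102^0.3512 = 61 / 5.074 = 12.02
S₃ = 12.02 × 3.85^0.3512 = 12.02 × 1.605 ≈ 19.3

19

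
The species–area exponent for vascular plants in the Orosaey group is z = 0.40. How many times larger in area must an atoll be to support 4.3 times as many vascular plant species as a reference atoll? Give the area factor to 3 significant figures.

(A₂/A₁)^0.4 = 4.3, so A₂/A₁ = 4.3^(1/0.4) = 4.3^2.5
ln(A₂/A₁) = ln 4.3 / 0.4 = 1.4586 / 0.4 = 3.6465
A₂/A₁ = e^3.6465 ≈ 38.34

38.3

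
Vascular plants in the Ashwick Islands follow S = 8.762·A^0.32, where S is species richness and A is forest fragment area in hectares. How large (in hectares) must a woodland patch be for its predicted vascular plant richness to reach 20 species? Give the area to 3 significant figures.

20 = 8.762 × A^0.32  ⇒  A^0.32 = 20/8.762 = 2.283
ln A = ln(2.283) / 0.32 = 0.8253 / 0.32 = 2.5791
A = e^2.5791 ≈ 13.19 hectares

13.2 hectares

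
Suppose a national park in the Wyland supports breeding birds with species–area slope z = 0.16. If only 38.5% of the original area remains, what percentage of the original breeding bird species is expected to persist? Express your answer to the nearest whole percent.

S_new/S_old = (A_new/A_old)^z = 0.385^0.16
= exp(0.16 × ln 0.385) = exp(0.16 × -0.9545) = exp(-0.1527) ≈ 0.8584

86%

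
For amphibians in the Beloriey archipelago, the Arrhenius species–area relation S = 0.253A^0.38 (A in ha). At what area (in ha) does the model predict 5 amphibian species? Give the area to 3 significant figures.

2570 ha

5 = 0.253 × A^0.38  ⇒  A^0.38 = 5/0.253 = 19.76
ln A = ln(19.76) / 0.38 = 2.9838 / 0.38 = 7.8521
A = e^7.8521 ≈ 2571 ha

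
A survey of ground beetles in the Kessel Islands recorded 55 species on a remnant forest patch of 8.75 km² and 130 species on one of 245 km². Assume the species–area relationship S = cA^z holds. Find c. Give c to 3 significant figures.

z = ln(S₂/S₁) / ln(A₂/A₁) = ln(130/55) / ln(245/8.75) = 0.8602 / 3.3322 = 0.2581
c = S₁ / A₁^z = 55 / 8.75^0.2581 = 55 / 1.751 = 31.42

31.4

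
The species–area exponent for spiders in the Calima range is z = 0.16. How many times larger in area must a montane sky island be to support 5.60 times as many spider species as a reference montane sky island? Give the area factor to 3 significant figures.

47400

(A₂/A₁)^0.16 = 5.6, so A₂/A₁ = 5.6^(1/0.16) = 5.6^6.25
ln(A₂/A₁) = ln 5.6 / 0.16 = 1.7228 / 0.16 = 10.7673
A₂/A₁ = e^10.7673 ≈ 47443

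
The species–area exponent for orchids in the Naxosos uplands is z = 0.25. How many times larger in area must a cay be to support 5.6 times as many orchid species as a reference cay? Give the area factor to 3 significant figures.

983

(A₂/A₁)^0.25 = 5.6, so A₂/A₁ = 5.6^(1/0.25) = 5.6^4
ln(A₂/A₁) = ln 5.6 / 0.25 = 1.7228 / 0.25 = 6.8911
A₂/A₁ = e^6.8911 ≈ 983.4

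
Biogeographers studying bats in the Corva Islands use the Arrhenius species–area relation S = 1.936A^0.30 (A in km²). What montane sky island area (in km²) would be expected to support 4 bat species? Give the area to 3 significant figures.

11.2 km²

4 = 1.936 × A^0.3  ⇒  A^0.3 = 4/1.936 = 2.066
ln A = ln(2.066) / 0.3 = 0.7257 / 0.3 = 2.4189
A = e^2.4189 ≈ 11.23 km²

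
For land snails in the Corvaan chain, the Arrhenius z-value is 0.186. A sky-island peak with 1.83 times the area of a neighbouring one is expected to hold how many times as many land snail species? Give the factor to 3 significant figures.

S₂/S₁ = (A₂/A₁)^z = 1.83^0.186
ln(S₂/S₁) = 0.186 × ln 1.83 = 0.186 × 0.6043 = 0.1124
S₂/S₁ = e^0.1124 ≈ 1.119

1.12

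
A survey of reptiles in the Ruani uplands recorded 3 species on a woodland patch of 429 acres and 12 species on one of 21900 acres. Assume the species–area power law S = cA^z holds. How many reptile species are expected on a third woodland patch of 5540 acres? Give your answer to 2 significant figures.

7.4

z = ln(12/3) / ln(21900/429) = 1.3863 / 3.9328 = 0.3525
c = 3 / 429^0.3525 = 3 / 8.471 = 0.3542
S₃ = 0.3542 × 5540^0.3525 = 0.3542 × 20.87 ≈ 7.392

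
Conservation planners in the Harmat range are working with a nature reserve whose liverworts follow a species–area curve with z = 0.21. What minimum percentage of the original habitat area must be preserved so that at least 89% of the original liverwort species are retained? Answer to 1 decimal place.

57.4%

Need (A_new/A_old)^0.21 = 0.89, so A_new/A_old = 0.89^(1/0.21) = 0.89^4.762
ln(A_new/A_old) = ln 0.89 / 0.21 = -0.1165 / 0.21 = -0.5549
A_new/A_old = e^-0.5549 ≈ 0.5741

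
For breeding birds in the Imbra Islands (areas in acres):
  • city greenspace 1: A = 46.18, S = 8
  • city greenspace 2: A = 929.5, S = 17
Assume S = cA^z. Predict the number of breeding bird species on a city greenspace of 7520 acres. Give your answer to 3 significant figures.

z = ln(17/8) / ln(929.5/46.18) = 0.7538 / 3.0021 = 0.2511
c = 8 / 46.18^0.2511 = 8 / 2.618 = 3.056
S₃ = 3.056 × 7520^0.2511 = 3.056 × 9.403 ≈ 28.74

28.7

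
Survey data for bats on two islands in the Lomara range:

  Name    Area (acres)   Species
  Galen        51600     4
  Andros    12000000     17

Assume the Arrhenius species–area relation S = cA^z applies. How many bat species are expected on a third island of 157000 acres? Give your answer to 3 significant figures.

z = ln(17/4) / ln(12000000/51600) = 1.4469 / 5.4491 = 0.2655
c = 4 / 51600^0.2655 = 4 / 17.84 = 0.2242
S₃ = 0.2242 × 157000^0.2655 = 0.2242 × 23.97 ≈ 5.375

5.37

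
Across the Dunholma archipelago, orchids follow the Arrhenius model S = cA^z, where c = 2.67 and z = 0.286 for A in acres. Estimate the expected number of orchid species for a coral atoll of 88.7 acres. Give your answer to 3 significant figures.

S = 2.67 × 88.7^0.286 = 2.67 × 3.607 ≈ 9.63

9.63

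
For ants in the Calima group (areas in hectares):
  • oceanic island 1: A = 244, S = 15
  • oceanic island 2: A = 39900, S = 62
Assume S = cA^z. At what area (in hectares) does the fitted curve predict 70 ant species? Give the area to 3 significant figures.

z = ln(62/15) / ln(39900/244) = 1.4191 / 5.0970 = 0.2784
c = 15 / 244^0.2784 = 15 / 4.621 = 3.246
A = (70/3.246)^(1/0.2784) ⇒ ln A = ln(21.56)/0.2784 = 11.0300
A = e^11.0300 ≈ 61699 hectares

61700 hectares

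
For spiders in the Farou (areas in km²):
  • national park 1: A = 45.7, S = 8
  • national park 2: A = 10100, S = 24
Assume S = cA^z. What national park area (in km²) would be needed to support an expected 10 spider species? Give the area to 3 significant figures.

137 km²

z = ln(24/8) / ln(10100/45.7) = 1.0986 / 5.3982 = 0.2035
c = 8 / 45.7^0.2035 = 8 / 2.177 = 3.675
A = (10/3.675)^(1/0.2035) ⇒ ln A = ln(2.721)/0.2035 = 4.9185
A = e^4.9185 ≈ 136.8 km²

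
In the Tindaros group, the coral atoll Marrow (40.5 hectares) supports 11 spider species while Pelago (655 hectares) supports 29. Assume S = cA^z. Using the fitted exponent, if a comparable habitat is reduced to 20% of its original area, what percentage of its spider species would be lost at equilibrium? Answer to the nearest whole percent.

43%

z = ln(29/11) / ln(655/40.5) = 0.9694 / 2.7833 = 0.3483
S_new/S_old = (A_new/A_old)^z = 0.2^0.3483 = exp(0.3483 × -1.6094) = 0.5709
Fraction lost = 1 − 0.5709 = 0.4291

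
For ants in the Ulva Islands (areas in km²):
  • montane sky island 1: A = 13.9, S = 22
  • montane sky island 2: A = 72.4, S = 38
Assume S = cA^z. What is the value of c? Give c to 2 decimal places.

9.20

z = ln(S₂/S₁) / ln(A₂/A₁) = ln(38/22) / ln(72.4/13.9) = 0.5465 / 1.6503 = 0.3312
c = S₁ / A₁^z = 22 / 13.9^0.3312 = 22 / 2.391 = 9.202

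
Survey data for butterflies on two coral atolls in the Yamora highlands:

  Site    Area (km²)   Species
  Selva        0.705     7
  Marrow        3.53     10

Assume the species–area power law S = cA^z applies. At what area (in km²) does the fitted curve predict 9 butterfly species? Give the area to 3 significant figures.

z = ln(10/7) / ln(3.53/0.705) = 0.3567 / 1.6109 = 0.2214
c = 7 / 0.705^0.2214 = 7 / 0.9255 = 7.563
A = (9/7.563)^(1/0.2214) ⇒ ln A = ln(1.19)/0.2214 = 0.7855
A = e^0.7855 ≈ 2.193 km²

2.19 km²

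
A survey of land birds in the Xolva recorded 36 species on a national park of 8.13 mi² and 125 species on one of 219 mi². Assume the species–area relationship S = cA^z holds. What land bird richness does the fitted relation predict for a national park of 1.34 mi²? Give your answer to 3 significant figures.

z = ln(125/36) / ln(219/8.13) = 1.2448 / 3.2935 = 0.3780
c = 36 / 8.13^0.3780 = 36 / 2.208 = 16.31
S₃ = 16.31 × 1.34^0.3780 = 16.31 × 1.117 ≈ 18.21

18.2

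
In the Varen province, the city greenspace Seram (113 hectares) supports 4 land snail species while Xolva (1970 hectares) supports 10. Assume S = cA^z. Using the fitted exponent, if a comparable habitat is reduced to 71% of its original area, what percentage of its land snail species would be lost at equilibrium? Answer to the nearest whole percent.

z = ln(10/4) / ln(1970/113) = 0.9163 / 2.8584 = 0.3206
S_new/S_old = (A_new/A_old)^z = 0.71^0.3206 = exp(0.3206 × -0.3425) = 0.896
Fraction lost = 1 − 0.896 = 0.104

10%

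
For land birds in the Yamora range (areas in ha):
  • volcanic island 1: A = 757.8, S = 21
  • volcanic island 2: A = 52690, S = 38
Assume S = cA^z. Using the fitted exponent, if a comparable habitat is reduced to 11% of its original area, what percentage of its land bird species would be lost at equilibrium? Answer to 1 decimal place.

26.6%

z = ln(38/21) / ln(52690/757.8) = 0.5931 / 4.2418 = 0.1398
S_new/S_old = (A_new/A_old)^z = 0.11^0.1398 = exp(0.1398 × -2.2073) = 0.7345
Fraction lost = 1 − 0.7345 = 0.2655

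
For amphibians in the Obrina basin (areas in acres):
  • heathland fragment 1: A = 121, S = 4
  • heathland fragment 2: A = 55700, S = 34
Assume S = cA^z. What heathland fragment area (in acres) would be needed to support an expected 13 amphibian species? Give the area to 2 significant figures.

z = ln(34/4) / ln(55700/121) = 2.1401 / 6.1319 = 0.3490
c = 4 / 121^0.3490 = 4 / 5.332 = 0.7502
A = (13/0.7502)^(1/0.3490) ⇒ ln A = ln(17.33)/0.3490 = 8.1730
A = e^8.1730 ≈ 3544 acres

3500 acres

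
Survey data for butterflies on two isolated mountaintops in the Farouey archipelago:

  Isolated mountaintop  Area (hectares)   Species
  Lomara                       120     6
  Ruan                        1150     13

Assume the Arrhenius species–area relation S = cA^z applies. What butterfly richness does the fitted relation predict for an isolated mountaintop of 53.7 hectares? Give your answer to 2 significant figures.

4.6

z = ln(13/6) / ln(1150/120) = 0.7732 / 2.2600 = 0.3421
c = 6 / 120^0.3421 = 6 / 5.144 = 1.166
S₃ = 1.166 × 53.7^0.3421 = 1.166 × 3.907 ≈ 4.557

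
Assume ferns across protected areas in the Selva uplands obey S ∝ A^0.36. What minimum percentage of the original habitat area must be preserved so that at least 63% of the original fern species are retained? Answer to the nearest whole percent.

28%

Need (A_new/A_old)^0.36 = 0.63, so A_new/A_old = 0.63^(1/0.36) = 0.63^2.778
ln(A_new/A_old) = ln 0.63 / 0.36 = -0.4620 / 0.36 = -1.2834
A_new/A_old = e^-1.2834 ≈ 0.2771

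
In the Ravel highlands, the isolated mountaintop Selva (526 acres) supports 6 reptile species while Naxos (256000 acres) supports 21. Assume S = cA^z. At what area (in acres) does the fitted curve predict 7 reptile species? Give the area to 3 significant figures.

1130 acres

z = ln(21/6) / ln(256000/526) = 1.2528 / 6.1876 = 0.2025
c = 6 / 526^0.2025 = 6 / 3.555 = 1.688
A = (7/1.688)^(1/0.2025) ⇒ ln A = ln(4.148)/0.2025 = 7.0267
A = e^7.0267 ≈ 1126 acres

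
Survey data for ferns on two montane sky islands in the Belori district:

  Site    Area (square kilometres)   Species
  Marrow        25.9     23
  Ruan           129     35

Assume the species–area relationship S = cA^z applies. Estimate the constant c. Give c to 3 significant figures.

z = ln(S₂/S₁) / ln(A₂/A₁) = ln(35/23) / ln(129/25.9) = 0.4199 / 1.6056 = 0.2615
c = S₁ / A₁^z = 23 / 25.9^0.2615 = 23 / 2.342 = 9.821

9.82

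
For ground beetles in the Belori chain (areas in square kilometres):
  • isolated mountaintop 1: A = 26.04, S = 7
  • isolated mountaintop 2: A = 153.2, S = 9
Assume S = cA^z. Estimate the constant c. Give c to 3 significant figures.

z = ln(S₂/S₁) / ln(A₂/A₁) = ln(9/7) / ln(153.2/26.04) = 0.2513 / 1.7721 = 0.1418
c = S₁ / A₁^z = 7 / 26.04^0.1418 = 7 / 1.588 = 4.409

4.41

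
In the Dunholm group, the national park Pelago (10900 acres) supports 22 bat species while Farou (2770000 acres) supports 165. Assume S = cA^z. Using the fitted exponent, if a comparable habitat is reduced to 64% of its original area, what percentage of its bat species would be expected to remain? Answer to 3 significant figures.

z = ln(165/22) / ln(2770000/10900) = 2.0149 / 5.5378 = 0.3638
S_new/S_old = (A_new/A_old)^z = 0.64^0.3638 = exp(0.3638 × -0.4463) = 0.8501

85.0%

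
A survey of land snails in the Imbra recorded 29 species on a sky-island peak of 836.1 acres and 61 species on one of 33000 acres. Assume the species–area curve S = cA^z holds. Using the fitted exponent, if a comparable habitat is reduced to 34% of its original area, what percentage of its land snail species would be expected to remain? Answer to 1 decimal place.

z = ln(61/29) / ln(33000/836.1) = 0.7436 / 3.6755 = 0.2023
S_new/S_old = (A_new/A_old)^z = 0.34^0.2023 = exp(0.2023 × -1.0788) = 0.8039

80.4%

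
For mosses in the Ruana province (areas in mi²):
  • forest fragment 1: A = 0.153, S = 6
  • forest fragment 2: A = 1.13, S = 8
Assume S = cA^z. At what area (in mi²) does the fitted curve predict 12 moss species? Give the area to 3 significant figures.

18.9 mi²

z = ln(8/6) / ln(1.13/0.153) = 0.2877 / 1.9995 = 0.1439
c = 6 / 0.153^0.1439 = 6 / 0.7633 = 7.861
A = (12/7.861)^(1/0.1439) ⇒ ln A = ln(1.527)/0.1439 = 2.9404
A = e^2.9404 ≈ 18.92 mi²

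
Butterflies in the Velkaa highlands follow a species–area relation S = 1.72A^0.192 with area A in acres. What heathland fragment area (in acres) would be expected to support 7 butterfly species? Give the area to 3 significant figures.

1500 acres

7 = 1.72 × A^0.192  ⇒  A^0.192 = 7/1.72 = 4.07
ln A = ln(4.07) / 0.192 = 1.4036 / 0.192 = 7.3103
A = e^7.3103 ≈ 1496 acres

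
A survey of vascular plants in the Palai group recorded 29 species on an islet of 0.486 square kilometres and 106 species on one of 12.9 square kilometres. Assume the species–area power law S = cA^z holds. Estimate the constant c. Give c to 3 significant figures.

38.6

z = ln(S₂/S₁) / ln(A₂/A₁) = ln(106/29) / ln(12.9/0.486) = 1.2961 / 3.2788 = 0.3953
c = S₁ / A₁^z = 29 / 0.486^0.3953 = 29 / 0.7518 = 38.57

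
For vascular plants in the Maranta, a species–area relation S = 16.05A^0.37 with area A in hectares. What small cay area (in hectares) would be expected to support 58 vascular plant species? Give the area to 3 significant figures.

58 = 16.05 × A^0.37  ⇒  A^0.37 = 58/16.05 = 3.614
ln A = ln(3.614) / 0.37 = 1.2847 / 0.37 = 3.4723
A = e^3.4723 ≈ 32.21 hectares

32.2 hectares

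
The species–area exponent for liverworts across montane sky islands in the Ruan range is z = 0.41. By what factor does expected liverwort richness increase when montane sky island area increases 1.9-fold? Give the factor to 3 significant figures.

S₂/S₁ = (A₂/A₁)^z = 1.9^0.41
ln(S₂/S₁) = 0.41 × ln 1.9 = 0.41 × 0.6419 = 0.2632
S₂/S₁ = e^0.2632 ≈ 1.301

1.30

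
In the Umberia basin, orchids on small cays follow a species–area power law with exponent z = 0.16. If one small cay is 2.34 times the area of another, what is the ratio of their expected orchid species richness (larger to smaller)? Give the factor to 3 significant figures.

S₂/S₁ = (A₂/A₁)^z = 2.34^0.16
ln(S₂/S₁) = 0.16 × ln 2.34 = 0.16 × 0.8502 = 0.1360
S₂/S₁ = e^0.1360 ≈ 1.146

1.15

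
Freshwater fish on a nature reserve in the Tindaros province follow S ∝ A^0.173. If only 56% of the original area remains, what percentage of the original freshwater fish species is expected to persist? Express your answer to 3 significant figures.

90.5%

S_new/S_old = (A_new/A_old)^z = 0.56^0.173
= exp(0.173 × ln 0.56) = exp(0.173 × -0.5798) = exp(-0.1003) ≈ 0.9046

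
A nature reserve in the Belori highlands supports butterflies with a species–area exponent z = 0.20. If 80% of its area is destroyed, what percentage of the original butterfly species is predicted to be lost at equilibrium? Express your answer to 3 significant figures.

S_new/S_old = (A_new/A_old)^z = 0.2^0.2
= exp(0.2 × ln 0.2) = exp(0.2 × -1.6094) = exp(-0.3219) ≈ 0.7248
Fraction lost = 1 − 0.7248 = 0.2752

27.5%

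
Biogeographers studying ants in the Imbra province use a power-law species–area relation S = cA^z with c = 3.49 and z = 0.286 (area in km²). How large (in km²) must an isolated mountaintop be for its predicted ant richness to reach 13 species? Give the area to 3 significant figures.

99.3 km²

13 = 3.49 × A^0.286  ⇒  A^0.286 = 13/3.49 = 3.725
ln A = ln(3.725) / 0.286 = 1.3150 / 0.286 = 4.5981
A = e^4.5981 ≈ 99.29 km²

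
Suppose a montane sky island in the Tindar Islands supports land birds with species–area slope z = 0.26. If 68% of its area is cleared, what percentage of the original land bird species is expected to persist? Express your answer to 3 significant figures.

74.4%

S_new/S_old = (A_new/A_old)^z = 0.32^0.26
= exp(0.26 × ln 0.32) = exp(0.26 × -1.1394) = exp(-0.2963) ≈ 0.7436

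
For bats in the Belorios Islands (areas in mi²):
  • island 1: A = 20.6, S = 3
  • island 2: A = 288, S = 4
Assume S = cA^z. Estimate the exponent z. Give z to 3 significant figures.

0.109

Taking logs: ln S = ln c + z ln A, so z = (ln S₂ − ln S₁)/(ln A₂ − ln A₁).
z = ln(4/3) / ln(288/20.6) = ln(1.333) / ln(13.98) = 0.2877 / 2.6377 = 0.1091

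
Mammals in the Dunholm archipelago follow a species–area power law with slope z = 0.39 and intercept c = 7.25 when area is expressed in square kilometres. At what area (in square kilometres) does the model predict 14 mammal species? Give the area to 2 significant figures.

14 = 7.25 × A^0.39  ⇒  A^0.39 = 14/7.25 = 1.931
ln A = ln(1.931) / 0.39 = 0.6581 / 0.39 = 1.6873
A = e^1.6873 ≈ 5.405 square kilometres

5.4 square kilometres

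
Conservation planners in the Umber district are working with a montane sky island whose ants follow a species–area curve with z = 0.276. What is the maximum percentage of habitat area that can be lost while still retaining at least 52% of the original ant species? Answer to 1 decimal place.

Need (A_new/A_old)^0.276 = 0.52, so A_new/A_old = 0.52^(1/0.276) = 0.52^3.623
ln(A_new/A_old) = ln 0.52 / 0.276 = -0.6539 / 0.276 = -2.3693
A_new/A_old = e^-2.3693 ≈ 0.09355
Fraction that can be lost = 1 − 0.09355 = 0.9065

90.6%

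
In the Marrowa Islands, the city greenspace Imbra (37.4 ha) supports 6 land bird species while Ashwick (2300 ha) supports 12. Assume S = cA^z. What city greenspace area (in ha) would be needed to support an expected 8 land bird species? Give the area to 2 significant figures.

z = ln(12/6) / ln(2300/37.4) = 0.6931 / 4.1190 = 0.1683
c = 6 / 37.4^0.1683 = 6 / 1.839 = 3.262
A = (8/3.262)^(1/0.1683) ⇒ ln A = ln(2.453)/0.1683 = 5.3312
A = e^5.3312 ≈ 206.7 ha

210 ha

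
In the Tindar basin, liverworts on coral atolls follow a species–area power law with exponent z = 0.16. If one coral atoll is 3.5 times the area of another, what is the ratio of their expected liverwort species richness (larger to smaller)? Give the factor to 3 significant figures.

S₂/S₁ = (A₂/A₁)^z = 3.5^0.16
ln(S₂/S₁) = 0.16 × ln 3.5 = 0.16 × 1.2528 = 0.2004
S₂/S₁ = e^0.2004 ≈ 1.222

1.22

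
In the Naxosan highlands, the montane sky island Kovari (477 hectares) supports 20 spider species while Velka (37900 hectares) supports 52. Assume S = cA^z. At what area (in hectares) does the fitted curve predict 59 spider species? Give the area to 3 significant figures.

z = ln(52/20) / ln(37900/477) = 0.9555 / 4.3752 = 0.2184
c = 20 / 477^0.2184 = 20 / 3.846 = 5.201
A = (59/5.201)^(1/0.2184) ⇒ ln A = ln(11.34)/0.2184 = 11.1210
A = e^11.1210 ≈ 67575 hectares

67600 hectares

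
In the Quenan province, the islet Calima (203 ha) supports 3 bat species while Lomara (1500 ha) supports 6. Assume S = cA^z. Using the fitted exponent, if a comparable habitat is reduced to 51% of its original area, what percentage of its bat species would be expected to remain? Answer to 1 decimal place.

z = ln(6/3) / ln(1500/203) = 0.6931 / 2.0000 = 0.3466
S_new/S_old = (A_new/A_old)^z = 0.51^0.3466 = exp(0.3466 × -0.6733) = 0.7919

79.2%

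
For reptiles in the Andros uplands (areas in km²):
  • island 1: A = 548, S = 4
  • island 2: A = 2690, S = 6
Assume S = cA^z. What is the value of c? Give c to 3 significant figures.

z = ln(S₂/S₁) / ln(A₂/A₁) = ln(6/4) / ln(2690/548) = 0.4055 / 1.5910 = 0.2548
c = S₁ / A₁^z = 4 / 548^0.2548 = 4 / 4.988 = 0.8019

0.802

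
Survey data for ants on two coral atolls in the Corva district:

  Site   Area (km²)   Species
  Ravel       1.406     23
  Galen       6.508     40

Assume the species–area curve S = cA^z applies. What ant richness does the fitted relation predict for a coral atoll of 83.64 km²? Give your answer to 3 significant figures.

101

z = ln(40/23) / ln(6.508/1.406) = 0.5534 / 1.5323 = 0.3612
c = 23 / 1.406^0.3612 = 23 / 1.131 = 20.34
S₃ = 20.34 × 83.64^0.3612 = 20.34 × 4.946 ≈ 100.6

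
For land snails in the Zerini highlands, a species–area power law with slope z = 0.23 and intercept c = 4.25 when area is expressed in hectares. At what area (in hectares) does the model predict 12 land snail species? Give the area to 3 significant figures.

12 = 4.25 × A^0.23  ⇒  A^0.23 = 12/4.25 = 2.824
ln A = ln(2.824) / 0.23 = 1.0380 / 0.23 = 4.5130
A = e^4.5130 ≈ 91.19 hectares

91.2 hectares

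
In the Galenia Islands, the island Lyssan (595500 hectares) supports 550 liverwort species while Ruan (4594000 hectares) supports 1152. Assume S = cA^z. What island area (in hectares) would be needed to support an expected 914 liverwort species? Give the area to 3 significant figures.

z = ln(1152/550) / ln(4594000/595500) = 0.7393 / 2.0431 = 0.3619
c = 550 / 595500^0.3619 = 550 / 123 = 4.473
A = (914/4.473)^(1/0.3619) ⇒ ln A = ln(204.3)/0.3619 = 14.7007
A = e^14.7007 ≈ 2423533 hectares

2420000 hectares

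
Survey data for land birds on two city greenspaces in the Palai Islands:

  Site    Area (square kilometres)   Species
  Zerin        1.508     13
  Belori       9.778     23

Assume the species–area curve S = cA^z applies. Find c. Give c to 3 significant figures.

z = ln(S₂/S₁) / ln(A₂/A₁) = ln(23/13) / ln(9.778/1.508) = 0.5705 / 1.8694 = 0.3052
c = S₁ / A₁^z = 13 / 1.508^0.3052 = 13 / 1.134 = 11.47

11.5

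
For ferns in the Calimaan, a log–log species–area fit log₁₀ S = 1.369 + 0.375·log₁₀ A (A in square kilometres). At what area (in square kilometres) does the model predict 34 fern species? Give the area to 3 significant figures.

34 = 23.39 × A^0.375  ⇒  A^0.375 = 34/23.39 = 1.454
ln A = ln(1.454) / 0.375 = 0.3741 / 0.375 = 0.9977
A = e^0.9977 ≈ 2.712 square kilometres

2.71 square kilometres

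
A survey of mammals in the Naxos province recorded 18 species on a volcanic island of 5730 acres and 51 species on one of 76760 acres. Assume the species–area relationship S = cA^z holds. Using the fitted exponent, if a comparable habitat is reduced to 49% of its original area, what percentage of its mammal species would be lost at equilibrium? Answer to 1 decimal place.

24.9%

z = ln(51/18) / ln(76760/5730) = 1.0415 / 2.5950 = 0.4013
S_new/S_old = (A_new/A_old)^z = 0.49^0.4013 = exp(0.4013 × -0.7133) = 0.751
Fraction lost = 1 − 0.751 = 0.249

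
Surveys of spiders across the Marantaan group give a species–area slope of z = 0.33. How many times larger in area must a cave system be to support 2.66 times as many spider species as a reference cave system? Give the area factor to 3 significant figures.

(A₂/A₁)^0.33 = 2.66, so A₂/A₁ = 2.66^(1/0.33) = 2.66^3.03
ln(A₂/A₁) = ln 2.66 / 0.33 = 0.9783 / 0.33 = 2.9646
A₂/A₁ = e^2.9646 ≈ 19.39

19.4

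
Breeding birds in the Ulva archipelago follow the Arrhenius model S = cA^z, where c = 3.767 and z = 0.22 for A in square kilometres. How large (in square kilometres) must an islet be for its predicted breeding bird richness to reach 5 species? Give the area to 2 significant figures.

5 = 3.767 × A^0.22  ⇒  A^0.22 = 5/3.767 = 1.327
ln A = ln(1.327) / 0.22 = 0.2832 / 0.22 = 1.2871
A = e^1.2871 ≈ 3.622 square kilometres

3.6 square kilometres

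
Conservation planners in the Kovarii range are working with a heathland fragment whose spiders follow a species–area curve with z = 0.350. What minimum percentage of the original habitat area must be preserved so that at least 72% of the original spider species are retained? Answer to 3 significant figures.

39.1%

Need (A_new/A_old)^0.35 = 0.72, so A_new/A_old = 0.72^(1/0.35) = 0.72^2.857
ln(A_new/A_old) = ln 0.72 / 0.35 = -0.3285 / 0.35 = -0.9386
A_new/A_old = e^-0.9386 ≈ 0.3912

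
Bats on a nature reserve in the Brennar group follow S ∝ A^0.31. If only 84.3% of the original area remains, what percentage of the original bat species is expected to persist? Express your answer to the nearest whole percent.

S_new/S_old = (A_new/A_old)^z = 0.843^0.31
= exp(0.31 × ln 0.843) = exp(0.31 × -0.1708) = exp(-0.0529) ≈ 0.9484

95%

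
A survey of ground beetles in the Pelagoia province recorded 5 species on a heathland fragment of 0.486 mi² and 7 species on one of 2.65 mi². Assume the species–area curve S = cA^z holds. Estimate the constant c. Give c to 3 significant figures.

z = ln(S₂/S₁) / ln(A₂/A₁) = ln(7/5) / ln(2.65/0.486) = 0.3365 / 1.6961 = 0.1984
c = S₁ / A₁^z = 5 / 0.486^0.1984 = 5 / 0.8666 = 5.769

5.77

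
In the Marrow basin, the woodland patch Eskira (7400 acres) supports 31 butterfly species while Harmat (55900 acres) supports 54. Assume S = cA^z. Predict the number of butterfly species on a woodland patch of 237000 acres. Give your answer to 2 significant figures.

80

z = ln(54/31) / ln(55900/7400) = 0.5550 / 2.0221 = 0.2745
c = 31 / 7400^0.2745 = 31 / 11.53 = 2.688
S₃ = 2.688 × 237000^0.2745 = 2.688 × 29.87 ≈ 80.27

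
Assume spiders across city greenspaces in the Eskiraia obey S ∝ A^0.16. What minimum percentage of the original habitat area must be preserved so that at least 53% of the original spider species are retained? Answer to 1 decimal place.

1.9%

Need (A_new/A_old)^0.16 = 0.53, so A_new/A_old = 0.53^(1/0.16) = 0.53^6.25
ln(A_new/A_old) = ln 0.53 / 0.16 = -0.6349 / 0.16 = -3.9680
A_new/A_old = e^-3.9680 ≈ 0.01891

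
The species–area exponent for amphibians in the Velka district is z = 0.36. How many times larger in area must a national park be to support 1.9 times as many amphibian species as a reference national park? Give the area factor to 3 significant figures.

5.95

(A₂/A₁)^0.36 = 1.9, so A₂/A₁ = 1.9^(1/0.36) = 1.9^2.778
ln(A₂/A₁) = ln 1.9 / 0.36 = 0.6419 / 0.36 = 1.7829
A₂/A₁ = e^1.7829 ≈ 5.947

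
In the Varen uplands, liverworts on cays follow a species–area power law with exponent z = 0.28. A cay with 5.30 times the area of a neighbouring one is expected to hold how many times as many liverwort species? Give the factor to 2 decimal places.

S₂/S₁ = (A₂/A₁)^z = 5.3^0.28
ln(S₂/S₁) = 0.28 × ln 5.3 = 0.28 × 1.6677 = 0.4670
S₂/S₁ = e^0.4670 ≈ 1.595

1.60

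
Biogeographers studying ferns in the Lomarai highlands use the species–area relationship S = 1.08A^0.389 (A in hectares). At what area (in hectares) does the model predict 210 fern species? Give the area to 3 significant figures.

765000 hectares

210 = 1.08 × A^0.389  ⇒  A^0.389 = 210/1.08 = 194.4
ln A = ln(194.4) / 0.389 = 5.2701 / 0.389 = 13.5479
A = e^13.5479 ≈ 765232 hectares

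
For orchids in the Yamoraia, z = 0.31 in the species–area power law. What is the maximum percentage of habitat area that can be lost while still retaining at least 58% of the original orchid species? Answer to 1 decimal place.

82.7%

Need (A_new/A_old)^0.31 = 0.58, so A_new/A_old = 0.58^(1/0.31) = 0.58^3.226
ln(A_new/A_old) = ln 0.58 / 0.31 = -0.5447 / 0.31 = -1.7572
A_new/A_old = e^-1.7572 ≈ 0.1725
Fraction that can be lost = 1 − 0.1725 = 0.8275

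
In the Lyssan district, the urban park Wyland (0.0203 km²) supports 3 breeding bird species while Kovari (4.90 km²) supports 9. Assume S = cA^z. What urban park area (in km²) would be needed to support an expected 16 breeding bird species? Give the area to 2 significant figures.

z = ln(9/3) / ln(4.9/0.0203) = 1.0986 / 5.4864 = 0.2002
c = 3 / 0.0203^0.2002 = 3 / 0.4582 = 6.547
A = (16/6.547)^(1/0.2002) ⇒ ln A = ln(2.444)/0.2002 = 4.4626
A = e^4.4626 ≈ 86.71 km²

87 km²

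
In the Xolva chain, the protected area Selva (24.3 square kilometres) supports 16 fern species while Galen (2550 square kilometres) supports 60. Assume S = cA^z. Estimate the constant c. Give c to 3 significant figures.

6.46

z = ln(S₂/S₁) / ln(A₂/A₁) = ln(60/16) / ln(2550/24.3) = 1.3218 / 4.6534 = 0.2840
c = S₁ / A₁^z = 16 / 24.3^0.2840 = 16 / 2.475 = 6.465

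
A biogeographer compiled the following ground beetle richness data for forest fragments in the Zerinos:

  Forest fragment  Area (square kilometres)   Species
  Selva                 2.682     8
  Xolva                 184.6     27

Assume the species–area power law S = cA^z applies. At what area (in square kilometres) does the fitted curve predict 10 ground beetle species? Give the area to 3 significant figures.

z = ln(27/8) / ln(184.6/2.682) = 1.2164 / 4.2316 = 0.2875
c = 8 / 2.682^0.2875 = 8 / 1.328 = 6.025
A = (10/6.025)^(1/0.2875) ⇒ ln A = ln(1.66)/0.2875 = 1.7628
A = e^1.7628 ≈ 5.829 square kilometres

5.83 square kilometres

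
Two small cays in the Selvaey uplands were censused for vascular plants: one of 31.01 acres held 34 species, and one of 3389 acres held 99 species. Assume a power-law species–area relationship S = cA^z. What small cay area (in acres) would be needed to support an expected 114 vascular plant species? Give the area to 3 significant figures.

z = ln(99/34) / ln(3389/31.01) = 1.0688 / 4.6940 = 0.2277
c = 34 / 31.01^0.2277 = 34 / 2.186 = 15.56
A = (114/15.56)^(1/0.2277) ⇒ ln A = ln(7.329)/0.2277 = 8.7479
A = e^8.7479 ≈ 6297 acres

6300 acres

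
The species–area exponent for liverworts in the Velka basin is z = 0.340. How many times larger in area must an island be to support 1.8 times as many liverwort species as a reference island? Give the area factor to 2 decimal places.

5.63

(A₂/A₁)^0.34 = 1.8, so A₂/A₁ = 1.8^(1/0.34) = 1.8^2.941
ln(A₂/A₁) = ln 1.8 / 0.34 = 0.5878 / 0.34 = 1.7288
A₂/A₁ = e^1.7288 ≈ 5.634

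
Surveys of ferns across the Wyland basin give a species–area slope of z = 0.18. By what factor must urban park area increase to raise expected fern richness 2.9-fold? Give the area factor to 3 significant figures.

371

(A₂/A₁)^0.18 = 2.9, so A₂/A₁ = 2.9^(1/0.18) = 2.9^5.556
ln(A₂/A₁) = ln 2.9 / 0.18 = 1.0647 / 0.18 = 5.9151
A₂/A₁ = e^5.9151 ≈ 370.6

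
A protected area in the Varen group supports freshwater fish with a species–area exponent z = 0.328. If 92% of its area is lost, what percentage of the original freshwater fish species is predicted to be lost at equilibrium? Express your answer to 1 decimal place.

56.3%

S_new/S_old = (A_new/A_old)^z = 0.08^0.328
= exp(0.328 × ln 0.08) = exp(0.328 × -2.5257) = exp(-0.8284) ≈ 0.4367
Fraction lost = 1 − 0.4367 = 0.5633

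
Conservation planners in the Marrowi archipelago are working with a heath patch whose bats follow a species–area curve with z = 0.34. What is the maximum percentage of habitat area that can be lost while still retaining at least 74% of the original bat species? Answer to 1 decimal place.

Need (A_new/A_old)^0.34 = 0.74, so A_new/A_old = 0.74^(1/0.34) = 0.74^2.941
ln(A_new/A_old) = ln 0.74 / 0.34 = -0.3011 / 0.34 = -0.8856
A_new/A_old = e^-0.8856 ≈ 0.4125
Fraction that can be lost = 1 − 0.4125 = 0.5875

58.8%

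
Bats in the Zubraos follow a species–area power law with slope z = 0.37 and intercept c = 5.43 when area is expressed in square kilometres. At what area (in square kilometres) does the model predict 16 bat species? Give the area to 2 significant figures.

16 = 5.43 × A^0.37  ⇒  A^0.37 = 16/5.43 = 2.947
ln A = ln(2.947) / 0.37 = 1.0806 / 0.37 = 2.9207
A = e^2.9207 ≈ 18.55 square kilometres

19 square kilometres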